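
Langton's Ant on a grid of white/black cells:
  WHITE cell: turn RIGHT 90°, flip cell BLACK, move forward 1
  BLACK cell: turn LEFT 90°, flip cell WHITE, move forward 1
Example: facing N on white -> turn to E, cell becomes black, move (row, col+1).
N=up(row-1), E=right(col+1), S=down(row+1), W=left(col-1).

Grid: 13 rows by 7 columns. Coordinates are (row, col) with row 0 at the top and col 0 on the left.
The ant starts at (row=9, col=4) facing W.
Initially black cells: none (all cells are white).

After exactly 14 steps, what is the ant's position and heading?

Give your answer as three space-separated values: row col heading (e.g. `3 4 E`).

Answer: 10 5 E

Derivation:
Step 1: on WHITE (9,4): turn R to N, flip to black, move to (8,4). |black|=1
Step 2: on WHITE (8,4): turn R to E, flip to black, move to (8,5). |black|=2
Step 3: on WHITE (8,5): turn R to S, flip to black, move to (9,5). |black|=3
Step 4: on WHITE (9,5): turn R to W, flip to black, move to (9,4). |black|=4
Step 5: on BLACK (9,4): turn L to S, flip to white, move to (10,4). |black|=3
Step 6: on WHITE (10,4): turn R to W, flip to black, move to (10,3). |black|=4
Step 7: on WHITE (10,3): turn R to N, flip to black, move to (9,3). |black|=5
Step 8: on WHITE (9,3): turn R to E, flip to black, move to (9,4). |black|=6
Step 9: on WHITE (9,4): turn R to S, flip to black, move to (10,4). |black|=7
Step 10: on BLACK (10,4): turn L to E, flip to white, move to (10,5). |black|=6
Step 11: on WHITE (10,5): turn R to S, flip to black, move to (11,5). |black|=7
Step 12: on WHITE (11,5): turn R to W, flip to black, move to (11,4). |black|=8
Step 13: on WHITE (11,4): turn R to N, flip to black, move to (10,4). |black|=9
Step 14: on WHITE (10,4): turn R to E, flip to black, move to (10,5). |black|=10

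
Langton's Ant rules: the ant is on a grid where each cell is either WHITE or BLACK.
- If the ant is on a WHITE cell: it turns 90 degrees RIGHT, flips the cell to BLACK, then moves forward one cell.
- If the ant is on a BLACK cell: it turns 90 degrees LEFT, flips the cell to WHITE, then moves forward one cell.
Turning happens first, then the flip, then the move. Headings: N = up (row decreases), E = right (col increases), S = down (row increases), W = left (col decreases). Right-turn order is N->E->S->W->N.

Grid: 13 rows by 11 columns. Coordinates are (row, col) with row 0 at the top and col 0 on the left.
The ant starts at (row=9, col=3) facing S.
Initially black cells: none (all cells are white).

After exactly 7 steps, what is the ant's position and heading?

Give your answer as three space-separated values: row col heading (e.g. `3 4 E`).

Answer: 10 3 W

Derivation:
Step 1: on WHITE (9,3): turn R to W, flip to black, move to (9,2). |black|=1
Step 2: on WHITE (9,2): turn R to N, flip to black, move to (8,2). |black|=2
Step 3: on WHITE (8,2): turn R to E, flip to black, move to (8,3). |black|=3
Step 4: on WHITE (8,3): turn R to S, flip to black, move to (9,3). |black|=4
Step 5: on BLACK (9,3): turn L to E, flip to white, move to (9,4). |black|=3
Step 6: on WHITE (9,4): turn R to S, flip to black, move to (10,4). |black|=4
Step 7: on WHITE (10,4): turn R to W, flip to black, move to (10,3). |black|=5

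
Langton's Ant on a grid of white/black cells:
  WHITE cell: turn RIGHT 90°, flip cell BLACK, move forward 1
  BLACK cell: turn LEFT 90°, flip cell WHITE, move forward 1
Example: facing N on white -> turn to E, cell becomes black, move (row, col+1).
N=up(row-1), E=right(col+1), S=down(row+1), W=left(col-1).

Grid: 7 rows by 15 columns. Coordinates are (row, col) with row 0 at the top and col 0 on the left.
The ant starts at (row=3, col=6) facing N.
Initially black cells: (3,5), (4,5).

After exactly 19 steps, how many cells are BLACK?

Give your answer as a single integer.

Answer: 9

Derivation:
Step 1: on WHITE (3,6): turn R to E, flip to black, move to (3,7). |black|=3
Step 2: on WHITE (3,7): turn R to S, flip to black, move to (4,7). |black|=4
Step 3: on WHITE (4,7): turn R to W, flip to black, move to (4,6). |black|=5
Step 4: on WHITE (4,6): turn R to N, flip to black, move to (3,6). |black|=6
Step 5: on BLACK (3,6): turn L to W, flip to white, move to (3,5). |black|=5
Step 6: on BLACK (3,5): turn L to S, flip to white, move to (4,5). |black|=4
Step 7: on BLACK (4,5): turn L to E, flip to white, move to (4,6). |black|=3
Step 8: on BLACK (4,6): turn L to N, flip to white, move to (3,6). |black|=2
Step 9: on WHITE (3,6): turn R to E, flip to black, move to (3,7). |black|=3
Step 10: on BLACK (3,7): turn L to N, flip to white, move to (2,7). |black|=2
Step 11: on WHITE (2,7): turn R to E, flip to black, move to (2,8). |black|=3
Step 12: on WHITE (2,8): turn R to S, flip to black, move to (3,8). |black|=4
Step 13: on WHITE (3,8): turn R to W, flip to black, move to (3,7). |black|=5
Step 14: on WHITE (3,7): turn R to N, flip to black, move to (2,7). |black|=6
Step 15: on BLACK (2,7): turn L to W, flip to white, move to (2,6). |black|=5
Step 16: on WHITE (2,6): turn R to N, flip to black, move to (1,6). |black|=6
Step 17: on WHITE (1,6): turn R to E, flip to black, move to (1,7). |black|=7
Step 18: on WHITE (1,7): turn R to S, flip to black, move to (2,7). |black|=8
Step 19: on WHITE (2,7): turn R to W, flip to black, move to (2,6). |black|=9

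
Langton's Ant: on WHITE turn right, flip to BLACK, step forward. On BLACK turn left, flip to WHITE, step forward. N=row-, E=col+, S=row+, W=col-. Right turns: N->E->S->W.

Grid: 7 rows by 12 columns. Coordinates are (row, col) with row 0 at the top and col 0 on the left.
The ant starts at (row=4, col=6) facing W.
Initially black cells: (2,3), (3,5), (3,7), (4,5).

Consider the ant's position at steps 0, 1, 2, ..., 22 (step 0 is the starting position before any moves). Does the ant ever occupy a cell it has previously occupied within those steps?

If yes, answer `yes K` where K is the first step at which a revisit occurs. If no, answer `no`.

Answer: yes 6

Derivation:
Step 1: on WHITE (4,6): turn R to N, flip to black, move to (3,6). |black|=5 — new cell
Step 2: on WHITE (3,6): turn R to E, flip to black, move to (3,7). |black|=6 — new cell
Step 3: on BLACK (3,7): turn L to N, flip to white, move to (2,7). |black|=5 — new cell
Step 4: on WHITE (2,7): turn R to E, flip to black, move to (2,8). |black|=6 — new cell
Step 5: on WHITE (2,8): turn R to S, flip to black, move to (3,8). |black|=7 — new cell
Step 6: on WHITE (3,8): turn R to W, flip to black, move to (3,7). |black|=8 — REVISIT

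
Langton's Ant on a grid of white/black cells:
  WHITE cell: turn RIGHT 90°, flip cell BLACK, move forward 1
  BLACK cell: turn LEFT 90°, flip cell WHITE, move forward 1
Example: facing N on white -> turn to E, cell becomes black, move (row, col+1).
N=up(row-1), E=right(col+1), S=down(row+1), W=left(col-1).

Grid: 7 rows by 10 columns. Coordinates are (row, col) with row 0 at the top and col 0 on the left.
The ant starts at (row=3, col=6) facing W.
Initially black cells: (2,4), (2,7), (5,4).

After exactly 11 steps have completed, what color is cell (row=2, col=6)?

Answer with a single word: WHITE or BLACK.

Step 1: on WHITE (3,6): turn R to N, flip to black, move to (2,6). |black|=4
Step 2: on WHITE (2,6): turn R to E, flip to black, move to (2,7). |black|=5
Step 3: on BLACK (2,7): turn L to N, flip to white, move to (1,7). |black|=4
Step 4: on WHITE (1,7): turn R to E, flip to black, move to (1,8). |black|=5
Step 5: on WHITE (1,8): turn R to S, flip to black, move to (2,8). |black|=6
Step 6: on WHITE (2,8): turn R to W, flip to black, move to (2,7). |black|=7
Step 7: on WHITE (2,7): turn R to N, flip to black, move to (1,7). |black|=8
Step 8: on BLACK (1,7): turn L to W, flip to white, move to (1,6). |black|=7
Step 9: on WHITE (1,6): turn R to N, flip to black, move to (0,6). |black|=8
Step 10: on WHITE (0,6): turn R to E, flip to black, move to (0,7). |black|=9
Step 11: on WHITE (0,7): turn R to S, flip to black, move to (1,7). |black|=10

Answer: BLACK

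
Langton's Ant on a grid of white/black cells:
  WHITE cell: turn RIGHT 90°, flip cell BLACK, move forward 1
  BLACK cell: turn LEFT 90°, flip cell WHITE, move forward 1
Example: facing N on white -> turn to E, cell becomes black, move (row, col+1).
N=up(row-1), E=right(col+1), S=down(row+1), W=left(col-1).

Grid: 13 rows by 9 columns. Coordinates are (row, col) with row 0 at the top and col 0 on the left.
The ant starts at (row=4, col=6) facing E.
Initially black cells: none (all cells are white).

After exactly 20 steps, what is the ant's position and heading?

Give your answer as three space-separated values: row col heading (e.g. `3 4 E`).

Answer: 2 4 W

Derivation:
Step 1: on WHITE (4,6): turn R to S, flip to black, move to (5,6). |black|=1
Step 2: on WHITE (5,6): turn R to W, flip to black, move to (5,5). |black|=2
Step 3: on WHITE (5,5): turn R to N, flip to black, move to (4,5). |black|=3
Step 4: on WHITE (4,5): turn R to E, flip to black, move to (4,6). |black|=4
Step 5: on BLACK (4,6): turn L to N, flip to white, move to (3,6). |black|=3
Step 6: on WHITE (3,6): turn R to E, flip to black, move to (3,7). |black|=4
Step 7: on WHITE (3,7): turn R to S, flip to black, move to (4,7). |black|=5
Step 8: on WHITE (4,7): turn R to W, flip to black, move to (4,6). |black|=6
Step 9: on WHITE (4,6): turn R to N, flip to black, move to (3,6). |black|=7
Step 10: on BLACK (3,6): turn L to W, flip to white, move to (3,5). |black|=6
Step 11: on WHITE (3,5): turn R to N, flip to black, move to (2,5). |black|=7
Step 12: on WHITE (2,5): turn R to E, flip to black, move to (2,6). |black|=8
Step 13: on WHITE (2,6): turn R to S, flip to black, move to (3,6). |black|=9
Step 14: on WHITE (3,6): turn R to W, flip to black, move to (3,5). |black|=10
Step 15: on BLACK (3,5): turn L to S, flip to white, move to (4,5). |black|=9
Step 16: on BLACK (4,5): turn L to E, flip to white, move to (4,6). |black|=8
Step 17: on BLACK (4,6): turn L to N, flip to white, move to (3,6). |black|=7
Step 18: on BLACK (3,6): turn L to W, flip to white, move to (3,5). |black|=6
Step 19: on WHITE (3,5): turn R to N, flip to black, move to (2,5). |black|=7
Step 20: on BLACK (2,5): turn L to W, flip to white, move to (2,4). |black|=6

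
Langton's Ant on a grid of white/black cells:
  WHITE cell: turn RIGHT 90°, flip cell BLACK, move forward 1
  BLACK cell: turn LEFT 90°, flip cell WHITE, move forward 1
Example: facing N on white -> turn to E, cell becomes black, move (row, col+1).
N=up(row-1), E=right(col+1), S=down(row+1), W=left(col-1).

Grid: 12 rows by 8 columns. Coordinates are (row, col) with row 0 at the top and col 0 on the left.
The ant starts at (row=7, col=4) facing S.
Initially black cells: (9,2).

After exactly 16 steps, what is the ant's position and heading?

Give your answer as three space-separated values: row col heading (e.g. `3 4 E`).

Step 1: on WHITE (7,4): turn R to W, flip to black, move to (7,3). |black|=2
Step 2: on WHITE (7,3): turn R to N, flip to black, move to (6,3). |black|=3
Step 3: on WHITE (6,3): turn R to E, flip to black, move to (6,4). |black|=4
Step 4: on WHITE (6,4): turn R to S, flip to black, move to (7,4). |black|=5
Step 5: on BLACK (7,4): turn L to E, flip to white, move to (7,5). |black|=4
Step 6: on WHITE (7,5): turn R to S, flip to black, move to (8,5). |black|=5
Step 7: on WHITE (8,5): turn R to W, flip to black, move to (8,4). |black|=6
Step 8: on WHITE (8,4): turn R to N, flip to black, move to (7,4). |black|=7
Step 9: on WHITE (7,4): turn R to E, flip to black, move to (7,5). |black|=8
Step 10: on BLACK (7,5): turn L to N, flip to white, move to (6,5). |black|=7
Step 11: on WHITE (6,5): turn R to E, flip to black, move to (6,6). |black|=8
Step 12: on WHITE (6,6): turn R to S, flip to black, move to (7,6). |black|=9
Step 13: on WHITE (7,6): turn R to W, flip to black, move to (7,5). |black|=10
Step 14: on WHITE (7,5): turn R to N, flip to black, move to (6,5). |black|=11
Step 15: on BLACK (6,5): turn L to W, flip to white, move to (6,4). |black|=10
Step 16: on BLACK (6,4): turn L to S, flip to white, move to (7,4). |black|=9

Answer: 7 4 S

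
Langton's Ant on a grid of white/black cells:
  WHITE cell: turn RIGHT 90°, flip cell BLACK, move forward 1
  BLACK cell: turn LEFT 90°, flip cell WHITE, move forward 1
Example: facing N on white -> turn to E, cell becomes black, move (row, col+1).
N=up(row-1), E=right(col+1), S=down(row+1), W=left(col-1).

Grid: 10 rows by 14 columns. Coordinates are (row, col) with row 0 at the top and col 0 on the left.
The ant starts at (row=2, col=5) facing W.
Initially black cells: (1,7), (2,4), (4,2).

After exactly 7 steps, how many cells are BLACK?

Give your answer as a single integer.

Answer: 8

Derivation:
Step 1: on WHITE (2,5): turn R to N, flip to black, move to (1,5). |black|=4
Step 2: on WHITE (1,5): turn R to E, flip to black, move to (1,6). |black|=5
Step 3: on WHITE (1,6): turn R to S, flip to black, move to (2,6). |black|=6
Step 4: on WHITE (2,6): turn R to W, flip to black, move to (2,5). |black|=7
Step 5: on BLACK (2,5): turn L to S, flip to white, move to (3,5). |black|=6
Step 6: on WHITE (3,5): turn R to W, flip to black, move to (3,4). |black|=7
Step 7: on WHITE (3,4): turn R to N, flip to black, move to (2,4). |black|=8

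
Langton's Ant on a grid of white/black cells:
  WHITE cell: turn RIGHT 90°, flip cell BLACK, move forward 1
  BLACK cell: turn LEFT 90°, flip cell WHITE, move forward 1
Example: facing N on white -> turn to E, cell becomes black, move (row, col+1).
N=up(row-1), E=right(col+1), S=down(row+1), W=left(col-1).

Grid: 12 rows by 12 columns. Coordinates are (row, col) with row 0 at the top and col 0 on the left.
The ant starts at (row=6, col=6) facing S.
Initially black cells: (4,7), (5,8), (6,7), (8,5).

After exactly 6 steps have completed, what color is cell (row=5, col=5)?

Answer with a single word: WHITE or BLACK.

Answer: BLACK

Derivation:
Step 1: on WHITE (6,6): turn R to W, flip to black, move to (6,5). |black|=5
Step 2: on WHITE (6,5): turn R to N, flip to black, move to (5,5). |black|=6
Step 3: on WHITE (5,5): turn R to E, flip to black, move to (5,6). |black|=7
Step 4: on WHITE (5,6): turn R to S, flip to black, move to (6,6). |black|=8
Step 5: on BLACK (6,6): turn L to E, flip to white, move to (6,7). |black|=7
Step 6: on BLACK (6,7): turn L to N, flip to white, move to (5,7). |black|=6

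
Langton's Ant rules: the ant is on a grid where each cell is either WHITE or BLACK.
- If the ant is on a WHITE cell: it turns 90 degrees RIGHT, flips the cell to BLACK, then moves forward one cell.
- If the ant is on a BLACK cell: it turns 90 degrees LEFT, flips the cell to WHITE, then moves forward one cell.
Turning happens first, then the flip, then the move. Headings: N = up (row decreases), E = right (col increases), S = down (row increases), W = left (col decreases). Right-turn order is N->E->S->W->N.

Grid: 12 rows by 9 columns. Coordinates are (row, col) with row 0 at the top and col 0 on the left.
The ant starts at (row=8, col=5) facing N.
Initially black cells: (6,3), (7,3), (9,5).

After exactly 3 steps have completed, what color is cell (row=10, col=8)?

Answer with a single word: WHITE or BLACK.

Answer: WHITE

Derivation:
Step 1: on WHITE (8,5): turn R to E, flip to black, move to (8,6). |black|=4
Step 2: on WHITE (8,6): turn R to S, flip to black, move to (9,6). |black|=5
Step 3: on WHITE (9,6): turn R to W, flip to black, move to (9,5). |black|=6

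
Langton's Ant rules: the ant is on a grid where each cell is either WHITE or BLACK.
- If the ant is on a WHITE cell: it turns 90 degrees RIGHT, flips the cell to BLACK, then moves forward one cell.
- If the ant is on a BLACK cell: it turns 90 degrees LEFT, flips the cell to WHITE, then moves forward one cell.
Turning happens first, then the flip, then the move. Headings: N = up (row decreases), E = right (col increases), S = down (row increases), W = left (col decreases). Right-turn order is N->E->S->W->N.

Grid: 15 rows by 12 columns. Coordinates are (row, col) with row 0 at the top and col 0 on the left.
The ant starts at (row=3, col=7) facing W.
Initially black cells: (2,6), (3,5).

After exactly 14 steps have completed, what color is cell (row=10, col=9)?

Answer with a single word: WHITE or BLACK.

Step 1: on WHITE (3,7): turn R to N, flip to black, move to (2,7). |black|=3
Step 2: on WHITE (2,7): turn R to E, flip to black, move to (2,8). |black|=4
Step 3: on WHITE (2,8): turn R to S, flip to black, move to (3,8). |black|=5
Step 4: on WHITE (3,8): turn R to W, flip to black, move to (3,7). |black|=6
Step 5: on BLACK (3,7): turn L to S, flip to white, move to (4,7). |black|=5
Step 6: on WHITE (4,7): turn R to W, flip to black, move to (4,6). |black|=6
Step 7: on WHITE (4,6): turn R to N, flip to black, move to (3,6). |black|=7
Step 8: on WHITE (3,6): turn R to E, flip to black, move to (3,7). |black|=8
Step 9: on WHITE (3,7): turn R to S, flip to black, move to (4,7). |black|=9
Step 10: on BLACK (4,7): turn L to E, flip to white, move to (4,8). |black|=8
Step 11: on WHITE (4,8): turn R to S, flip to black, move to (5,8). |black|=9
Step 12: on WHITE (5,8): turn R to W, flip to black, move to (5,7). |black|=10
Step 13: on WHITE (5,7): turn R to N, flip to black, move to (4,7). |black|=11
Step 14: on WHITE (4,7): turn R to E, flip to black, move to (4,8). |black|=12

Answer: WHITE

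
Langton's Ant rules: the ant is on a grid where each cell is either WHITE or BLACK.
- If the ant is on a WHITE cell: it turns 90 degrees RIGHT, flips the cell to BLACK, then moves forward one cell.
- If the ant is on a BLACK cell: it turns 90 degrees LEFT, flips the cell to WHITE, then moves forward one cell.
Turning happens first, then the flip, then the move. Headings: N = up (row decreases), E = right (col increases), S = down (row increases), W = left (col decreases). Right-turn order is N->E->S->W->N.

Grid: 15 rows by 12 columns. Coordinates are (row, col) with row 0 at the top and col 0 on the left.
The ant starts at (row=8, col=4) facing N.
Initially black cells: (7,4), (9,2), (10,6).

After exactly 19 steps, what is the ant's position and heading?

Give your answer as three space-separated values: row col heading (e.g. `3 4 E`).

Step 1: on WHITE (8,4): turn R to E, flip to black, move to (8,5). |black|=4
Step 2: on WHITE (8,5): turn R to S, flip to black, move to (9,5). |black|=5
Step 3: on WHITE (9,5): turn R to W, flip to black, move to (9,4). |black|=6
Step 4: on WHITE (9,4): turn R to N, flip to black, move to (8,4). |black|=7
Step 5: on BLACK (8,4): turn L to W, flip to white, move to (8,3). |black|=6
Step 6: on WHITE (8,3): turn R to N, flip to black, move to (7,3). |black|=7
Step 7: on WHITE (7,3): turn R to E, flip to black, move to (7,4). |black|=8
Step 8: on BLACK (7,4): turn L to N, flip to white, move to (6,4). |black|=7
Step 9: on WHITE (6,4): turn R to E, flip to black, move to (6,5). |black|=8
Step 10: on WHITE (6,5): turn R to S, flip to black, move to (7,5). |black|=9
Step 11: on WHITE (7,5): turn R to W, flip to black, move to (7,4). |black|=10
Step 12: on WHITE (7,4): turn R to N, flip to black, move to (6,4). |black|=11
Step 13: on BLACK (6,4): turn L to W, flip to white, move to (6,3). |black|=10
Step 14: on WHITE (6,3): turn R to N, flip to black, move to (5,3). |black|=11
Step 15: on WHITE (5,3): turn R to E, flip to black, move to (5,4). |black|=12
Step 16: on WHITE (5,4): turn R to S, flip to black, move to (6,4). |black|=13
Step 17: on WHITE (6,4): turn R to W, flip to black, move to (6,3). |black|=14
Step 18: on BLACK (6,3): turn L to S, flip to white, move to (7,3). |black|=13
Step 19: on BLACK (7,3): turn L to E, flip to white, move to (7,4). |black|=12

Answer: 7 4 E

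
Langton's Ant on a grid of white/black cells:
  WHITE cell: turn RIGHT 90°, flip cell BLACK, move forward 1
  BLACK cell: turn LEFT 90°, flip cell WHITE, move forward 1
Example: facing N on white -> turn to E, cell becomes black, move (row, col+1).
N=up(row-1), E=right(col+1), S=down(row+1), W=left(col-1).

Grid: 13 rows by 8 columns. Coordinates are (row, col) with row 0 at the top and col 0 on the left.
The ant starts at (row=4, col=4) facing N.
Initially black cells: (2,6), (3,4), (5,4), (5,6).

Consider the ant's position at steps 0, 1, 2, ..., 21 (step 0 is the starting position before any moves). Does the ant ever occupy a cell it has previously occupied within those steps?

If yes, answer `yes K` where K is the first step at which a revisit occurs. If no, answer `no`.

Answer: yes 7

Derivation:
Step 1: on WHITE (4,4): turn R to E, flip to black, move to (4,5). |black|=5 — new cell
Step 2: on WHITE (4,5): turn R to S, flip to black, move to (5,5). |black|=6 — new cell
Step 3: on WHITE (5,5): turn R to W, flip to black, move to (5,4). |black|=7 — new cell
Step 4: on BLACK (5,4): turn L to S, flip to white, move to (6,4). |black|=6 — new cell
Step 5: on WHITE (6,4): turn R to W, flip to black, move to (6,3). |black|=7 — new cell
Step 6: on WHITE (6,3): turn R to N, flip to black, move to (5,3). |black|=8 — new cell
Step 7: on WHITE (5,3): turn R to E, flip to black, move to (5,4). |black|=9 — REVISIT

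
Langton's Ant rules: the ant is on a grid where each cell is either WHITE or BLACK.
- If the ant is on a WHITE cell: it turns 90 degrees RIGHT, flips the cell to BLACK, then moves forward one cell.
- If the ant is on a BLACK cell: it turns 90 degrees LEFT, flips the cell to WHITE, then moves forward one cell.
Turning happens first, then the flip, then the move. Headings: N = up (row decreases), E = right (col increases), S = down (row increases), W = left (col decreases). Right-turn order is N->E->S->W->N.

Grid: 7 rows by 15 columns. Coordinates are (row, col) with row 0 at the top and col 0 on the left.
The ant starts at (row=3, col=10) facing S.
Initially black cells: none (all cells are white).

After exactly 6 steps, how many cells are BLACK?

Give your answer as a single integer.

Answer: 4

Derivation:
Step 1: on WHITE (3,10): turn R to W, flip to black, move to (3,9). |black|=1
Step 2: on WHITE (3,9): turn R to N, flip to black, move to (2,9). |black|=2
Step 3: on WHITE (2,9): turn R to E, flip to black, move to (2,10). |black|=3
Step 4: on WHITE (2,10): turn R to S, flip to black, move to (3,10). |black|=4
Step 5: on BLACK (3,10): turn L to E, flip to white, move to (3,11). |black|=3
Step 6: on WHITE (3,11): turn R to S, flip to black, move to (4,11). |black|=4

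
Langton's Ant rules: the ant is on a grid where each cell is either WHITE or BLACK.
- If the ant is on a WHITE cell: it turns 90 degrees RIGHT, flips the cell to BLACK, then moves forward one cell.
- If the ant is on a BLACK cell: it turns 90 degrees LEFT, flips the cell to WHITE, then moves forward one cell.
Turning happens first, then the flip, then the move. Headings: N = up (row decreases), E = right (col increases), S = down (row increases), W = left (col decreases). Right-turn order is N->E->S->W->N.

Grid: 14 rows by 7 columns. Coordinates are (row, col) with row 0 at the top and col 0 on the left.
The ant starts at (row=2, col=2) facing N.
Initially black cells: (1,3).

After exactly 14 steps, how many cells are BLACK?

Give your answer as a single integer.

Step 1: on WHITE (2,2): turn R to E, flip to black, move to (2,3). |black|=2
Step 2: on WHITE (2,3): turn R to S, flip to black, move to (3,3). |black|=3
Step 3: on WHITE (3,3): turn R to W, flip to black, move to (3,2). |black|=4
Step 4: on WHITE (3,2): turn R to N, flip to black, move to (2,2). |black|=5
Step 5: on BLACK (2,2): turn L to W, flip to white, move to (2,1). |black|=4
Step 6: on WHITE (2,1): turn R to N, flip to black, move to (1,1). |black|=5
Step 7: on WHITE (1,1): turn R to E, flip to black, move to (1,2). |black|=6
Step 8: on WHITE (1,2): turn R to S, flip to black, move to (2,2). |black|=7
Step 9: on WHITE (2,2): turn R to W, flip to black, move to (2,1). |black|=8
Step 10: on BLACK (2,1): turn L to S, flip to white, move to (3,1). |black|=7
Step 11: on WHITE (3,1): turn R to W, flip to black, move to (3,0). |black|=8
Step 12: on WHITE (3,0): turn R to N, flip to black, move to (2,0). |black|=9
Step 13: on WHITE (2,0): turn R to E, flip to black, move to (2,1). |black|=10
Step 14: on WHITE (2,1): turn R to S, flip to black, move to (3,1). |black|=11

Answer: 11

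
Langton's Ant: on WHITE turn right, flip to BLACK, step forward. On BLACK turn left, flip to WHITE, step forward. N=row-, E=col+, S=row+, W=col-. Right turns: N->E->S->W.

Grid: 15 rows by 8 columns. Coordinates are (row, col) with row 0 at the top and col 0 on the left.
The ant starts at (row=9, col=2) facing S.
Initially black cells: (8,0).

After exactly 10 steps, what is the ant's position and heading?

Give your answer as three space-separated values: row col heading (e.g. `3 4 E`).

Answer: 8 3 N

Derivation:
Step 1: on WHITE (9,2): turn R to W, flip to black, move to (9,1). |black|=2
Step 2: on WHITE (9,1): turn R to N, flip to black, move to (8,1). |black|=3
Step 3: on WHITE (8,1): turn R to E, flip to black, move to (8,2). |black|=4
Step 4: on WHITE (8,2): turn R to S, flip to black, move to (9,2). |black|=5
Step 5: on BLACK (9,2): turn L to E, flip to white, move to (9,3). |black|=4
Step 6: on WHITE (9,3): turn R to S, flip to black, move to (10,3). |black|=5
Step 7: on WHITE (10,3): turn R to W, flip to black, move to (10,2). |black|=6
Step 8: on WHITE (10,2): turn R to N, flip to black, move to (9,2). |black|=7
Step 9: on WHITE (9,2): turn R to E, flip to black, move to (9,3). |black|=8
Step 10: on BLACK (9,3): turn L to N, flip to white, move to (8,3). |black|=7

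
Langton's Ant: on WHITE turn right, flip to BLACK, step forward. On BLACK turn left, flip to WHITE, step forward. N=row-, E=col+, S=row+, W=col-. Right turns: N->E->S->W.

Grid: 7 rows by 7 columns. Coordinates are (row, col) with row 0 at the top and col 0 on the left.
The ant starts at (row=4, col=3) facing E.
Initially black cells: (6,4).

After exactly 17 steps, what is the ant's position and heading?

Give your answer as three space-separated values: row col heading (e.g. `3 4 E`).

Step 1: on WHITE (4,3): turn R to S, flip to black, move to (5,3). |black|=2
Step 2: on WHITE (5,3): turn R to W, flip to black, move to (5,2). |black|=3
Step 3: on WHITE (5,2): turn R to N, flip to black, move to (4,2). |black|=4
Step 4: on WHITE (4,2): turn R to E, flip to black, move to (4,3). |black|=5
Step 5: on BLACK (4,3): turn L to N, flip to white, move to (3,3). |black|=4
Step 6: on WHITE (3,3): turn R to E, flip to black, move to (3,4). |black|=5
Step 7: on WHITE (3,4): turn R to S, flip to black, move to (4,4). |black|=6
Step 8: on WHITE (4,4): turn R to W, flip to black, move to (4,3). |black|=7
Step 9: on WHITE (4,3): turn R to N, flip to black, move to (3,3). |black|=8
Step 10: on BLACK (3,3): turn L to W, flip to white, move to (3,2). |black|=7
Step 11: on WHITE (3,2): turn R to N, flip to black, move to (2,2). |black|=8
Step 12: on WHITE (2,2): turn R to E, flip to black, move to (2,3). |black|=9
Step 13: on WHITE (2,3): turn R to S, flip to black, move to (3,3). |black|=10
Step 14: on WHITE (3,3): turn R to W, flip to black, move to (3,2). |black|=11
Step 15: on BLACK (3,2): turn L to S, flip to white, move to (4,2). |black|=10
Step 16: on BLACK (4,2): turn L to E, flip to white, move to (4,3). |black|=9
Step 17: on BLACK (4,3): turn L to N, flip to white, move to (3,3). |black|=8

Answer: 3 3 N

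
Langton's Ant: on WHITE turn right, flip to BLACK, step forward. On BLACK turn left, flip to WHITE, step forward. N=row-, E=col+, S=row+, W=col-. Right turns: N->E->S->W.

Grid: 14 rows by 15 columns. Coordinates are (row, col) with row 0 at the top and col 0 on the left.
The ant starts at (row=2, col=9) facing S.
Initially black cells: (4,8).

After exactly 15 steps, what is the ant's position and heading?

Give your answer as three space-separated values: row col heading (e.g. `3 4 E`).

Answer: 1 9 W

Derivation:
Step 1: on WHITE (2,9): turn R to W, flip to black, move to (2,8). |black|=2
Step 2: on WHITE (2,8): turn R to N, flip to black, move to (1,8). |black|=3
Step 3: on WHITE (1,8): turn R to E, flip to black, move to (1,9). |black|=4
Step 4: on WHITE (1,9): turn R to S, flip to black, move to (2,9). |black|=5
Step 5: on BLACK (2,9): turn L to E, flip to white, move to (2,10). |black|=4
Step 6: on WHITE (2,10): turn R to S, flip to black, move to (3,10). |black|=5
Step 7: on WHITE (3,10): turn R to W, flip to black, move to (3,9). |black|=6
Step 8: on WHITE (3,9): turn R to N, flip to black, move to (2,9). |black|=7
Step 9: on WHITE (2,9): turn R to E, flip to black, move to (2,10). |black|=8
Step 10: on BLACK (2,10): turn L to N, flip to white, move to (1,10). |black|=7
Step 11: on WHITE (1,10): turn R to E, flip to black, move to (1,11). |black|=8
Step 12: on WHITE (1,11): turn R to S, flip to black, move to (2,11). |black|=9
Step 13: on WHITE (2,11): turn R to W, flip to black, move to (2,10). |black|=10
Step 14: on WHITE (2,10): turn R to N, flip to black, move to (1,10). |black|=11
Step 15: on BLACK (1,10): turn L to W, flip to white, move to (1,9). |black|=10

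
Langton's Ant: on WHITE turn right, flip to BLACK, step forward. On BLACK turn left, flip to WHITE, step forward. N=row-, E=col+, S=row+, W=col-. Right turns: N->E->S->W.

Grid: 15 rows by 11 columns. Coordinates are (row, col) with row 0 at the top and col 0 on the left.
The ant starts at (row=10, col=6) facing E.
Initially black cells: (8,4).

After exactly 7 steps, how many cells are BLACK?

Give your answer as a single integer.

Answer: 6

Derivation:
Step 1: on WHITE (10,6): turn R to S, flip to black, move to (11,6). |black|=2
Step 2: on WHITE (11,6): turn R to W, flip to black, move to (11,5). |black|=3
Step 3: on WHITE (11,5): turn R to N, flip to black, move to (10,5). |black|=4
Step 4: on WHITE (10,5): turn R to E, flip to black, move to (10,6). |black|=5
Step 5: on BLACK (10,6): turn L to N, flip to white, move to (9,6). |black|=4
Step 6: on WHITE (9,6): turn R to E, flip to black, move to (9,7). |black|=5
Step 7: on WHITE (9,7): turn R to S, flip to black, move to (10,7). |black|=6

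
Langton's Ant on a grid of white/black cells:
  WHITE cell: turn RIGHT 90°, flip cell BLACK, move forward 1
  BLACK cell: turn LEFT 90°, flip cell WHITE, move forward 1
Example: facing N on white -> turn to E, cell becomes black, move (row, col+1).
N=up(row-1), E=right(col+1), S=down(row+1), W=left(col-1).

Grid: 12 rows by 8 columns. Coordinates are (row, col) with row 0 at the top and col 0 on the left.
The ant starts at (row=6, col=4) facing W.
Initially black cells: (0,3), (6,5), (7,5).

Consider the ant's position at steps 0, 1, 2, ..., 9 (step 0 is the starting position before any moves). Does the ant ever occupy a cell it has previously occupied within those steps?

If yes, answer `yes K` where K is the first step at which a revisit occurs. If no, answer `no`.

Answer: no

Derivation:
Step 1: on WHITE (6,4): turn R to N, flip to black, move to (5,4). |black|=4 — new cell
Step 2: on WHITE (5,4): turn R to E, flip to black, move to (5,5). |black|=5 — new cell
Step 3: on WHITE (5,5): turn R to S, flip to black, move to (6,5). |black|=6 — new cell
Step 4: on BLACK (6,5): turn L to E, flip to white, move to (6,6). |black|=5 — new cell
Step 5: on WHITE (6,6): turn R to S, flip to black, move to (7,6). |black|=6 — new cell
Step 6: on WHITE (7,6): turn R to W, flip to black, move to (7,5). |black|=7 — new cell
Step 7: on BLACK (7,5): turn L to S, flip to white, move to (8,5). |black|=6 — new cell
Step 8: on WHITE (8,5): turn R to W, flip to black, move to (8,4). |black|=7 — new cell
Step 9: on WHITE (8,4): turn R to N, flip to black, move to (7,4). |black|=8 — new cell
No revisit within 9 steps.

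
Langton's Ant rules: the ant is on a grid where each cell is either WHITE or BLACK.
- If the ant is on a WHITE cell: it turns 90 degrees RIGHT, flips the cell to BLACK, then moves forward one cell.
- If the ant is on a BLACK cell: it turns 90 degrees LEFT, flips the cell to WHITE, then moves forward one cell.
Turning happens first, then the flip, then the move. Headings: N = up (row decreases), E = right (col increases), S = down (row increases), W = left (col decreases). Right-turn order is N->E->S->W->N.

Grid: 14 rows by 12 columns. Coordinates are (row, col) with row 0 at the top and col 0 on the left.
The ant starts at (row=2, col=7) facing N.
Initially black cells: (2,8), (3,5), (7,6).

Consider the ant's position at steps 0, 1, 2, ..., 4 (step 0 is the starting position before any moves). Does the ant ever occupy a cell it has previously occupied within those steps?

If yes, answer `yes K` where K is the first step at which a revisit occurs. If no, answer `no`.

Answer: no

Derivation:
Step 1: on WHITE (2,7): turn R to E, flip to black, move to (2,8). |black|=4 — new cell
Step 2: on BLACK (2,8): turn L to N, flip to white, move to (1,8). |black|=3 — new cell
Step 3: on WHITE (1,8): turn R to E, flip to black, move to (1,9). |black|=4 — new cell
Step 4: on WHITE (1,9): turn R to S, flip to black, move to (2,9). |black|=5 — new cell
No revisit within 4 steps.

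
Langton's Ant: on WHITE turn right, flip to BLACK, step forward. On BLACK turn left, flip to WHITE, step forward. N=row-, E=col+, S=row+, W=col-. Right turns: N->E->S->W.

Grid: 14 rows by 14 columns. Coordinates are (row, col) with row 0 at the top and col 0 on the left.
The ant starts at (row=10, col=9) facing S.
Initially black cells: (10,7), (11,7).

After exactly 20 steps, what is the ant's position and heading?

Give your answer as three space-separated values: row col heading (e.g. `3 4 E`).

Answer: 8 11 N

Derivation:
Step 1: on WHITE (10,9): turn R to W, flip to black, move to (10,8). |black|=3
Step 2: on WHITE (10,8): turn R to N, flip to black, move to (9,8). |black|=4
Step 3: on WHITE (9,8): turn R to E, flip to black, move to (9,9). |black|=5
Step 4: on WHITE (9,9): turn R to S, flip to black, move to (10,9). |black|=6
Step 5: on BLACK (10,9): turn L to E, flip to white, move to (10,10). |black|=5
Step 6: on WHITE (10,10): turn R to S, flip to black, move to (11,10). |black|=6
Step 7: on WHITE (11,10): turn R to W, flip to black, move to (11,9). |black|=7
Step 8: on WHITE (11,9): turn R to N, flip to black, move to (10,9). |black|=8
Step 9: on WHITE (10,9): turn R to E, flip to black, move to (10,10). |black|=9
Step 10: on BLACK (10,10): turn L to N, flip to white, move to (9,10). |black|=8
Step 11: on WHITE (9,10): turn R to E, flip to black, move to (9,11). |black|=9
Step 12: on WHITE (9,11): turn R to S, flip to black, move to (10,11). |black|=10
Step 13: on WHITE (10,11): turn R to W, flip to black, move to (10,10). |black|=11
Step 14: on WHITE (10,10): turn R to N, flip to black, move to (9,10). |black|=12
Step 15: on BLACK (9,10): turn L to W, flip to white, move to (9,9). |black|=11
Step 16: on BLACK (9,9): turn L to S, flip to white, move to (10,9). |black|=10
Step 17: on BLACK (10,9): turn L to E, flip to white, move to (10,10). |black|=9
Step 18: on BLACK (10,10): turn L to N, flip to white, move to (9,10). |black|=8
Step 19: on WHITE (9,10): turn R to E, flip to black, move to (9,11). |black|=9
Step 20: on BLACK (9,11): turn L to N, flip to white, move to (8,11). |black|=8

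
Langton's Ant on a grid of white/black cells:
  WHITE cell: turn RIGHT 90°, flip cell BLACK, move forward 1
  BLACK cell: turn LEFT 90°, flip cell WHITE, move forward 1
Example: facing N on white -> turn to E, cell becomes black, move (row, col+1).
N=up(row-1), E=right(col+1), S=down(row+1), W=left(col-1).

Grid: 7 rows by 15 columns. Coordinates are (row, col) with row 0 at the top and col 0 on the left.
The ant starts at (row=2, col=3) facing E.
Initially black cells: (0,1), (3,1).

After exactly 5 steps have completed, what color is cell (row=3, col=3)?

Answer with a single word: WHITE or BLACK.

Answer: BLACK

Derivation:
Step 1: on WHITE (2,3): turn R to S, flip to black, move to (3,3). |black|=3
Step 2: on WHITE (3,3): turn R to W, flip to black, move to (3,2). |black|=4
Step 3: on WHITE (3,2): turn R to N, flip to black, move to (2,2). |black|=5
Step 4: on WHITE (2,2): turn R to E, flip to black, move to (2,3). |black|=6
Step 5: on BLACK (2,3): turn L to N, flip to white, move to (1,3). |black|=5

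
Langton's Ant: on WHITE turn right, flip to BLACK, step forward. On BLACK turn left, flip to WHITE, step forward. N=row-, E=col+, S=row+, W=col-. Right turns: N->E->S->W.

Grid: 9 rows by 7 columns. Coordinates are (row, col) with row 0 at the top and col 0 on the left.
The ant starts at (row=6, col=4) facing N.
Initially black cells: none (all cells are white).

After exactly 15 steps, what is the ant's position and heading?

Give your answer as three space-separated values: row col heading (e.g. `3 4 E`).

Step 1: on WHITE (6,4): turn R to E, flip to black, move to (6,5). |black|=1
Step 2: on WHITE (6,5): turn R to S, flip to black, move to (7,5). |black|=2
Step 3: on WHITE (7,5): turn R to W, flip to black, move to (7,4). |black|=3
Step 4: on WHITE (7,4): turn R to N, flip to black, move to (6,4). |black|=4
Step 5: on BLACK (6,4): turn L to W, flip to white, move to (6,3). |black|=3
Step 6: on WHITE (6,3): turn R to N, flip to black, move to (5,3). |black|=4
Step 7: on WHITE (5,3): turn R to E, flip to black, move to (5,4). |black|=5
Step 8: on WHITE (5,4): turn R to S, flip to black, move to (6,4). |black|=6
Step 9: on WHITE (6,4): turn R to W, flip to black, move to (6,3). |black|=7
Step 10: on BLACK (6,3): turn L to S, flip to white, move to (7,3). |black|=6
Step 11: on WHITE (7,3): turn R to W, flip to black, move to (7,2). |black|=7
Step 12: on WHITE (7,2): turn R to N, flip to black, move to (6,2). |black|=8
Step 13: on WHITE (6,2): turn R to E, flip to black, move to (6,3). |black|=9
Step 14: on WHITE (6,3): turn R to S, flip to black, move to (7,3). |black|=10
Step 15: on BLACK (7,3): turn L to E, flip to white, move to (7,4). |black|=9

Answer: 7 4 E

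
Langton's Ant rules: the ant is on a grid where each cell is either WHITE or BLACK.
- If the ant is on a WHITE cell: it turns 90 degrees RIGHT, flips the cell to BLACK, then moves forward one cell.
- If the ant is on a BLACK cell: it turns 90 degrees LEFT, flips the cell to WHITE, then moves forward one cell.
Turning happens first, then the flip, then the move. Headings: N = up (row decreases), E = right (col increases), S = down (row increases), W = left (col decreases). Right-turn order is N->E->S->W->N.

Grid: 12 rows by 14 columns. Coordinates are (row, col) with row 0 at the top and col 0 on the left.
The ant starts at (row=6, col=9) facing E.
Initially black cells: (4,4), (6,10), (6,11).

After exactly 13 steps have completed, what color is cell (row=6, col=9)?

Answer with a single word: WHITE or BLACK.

Step 1: on WHITE (6,9): turn R to S, flip to black, move to (7,9). |black|=4
Step 2: on WHITE (7,9): turn R to W, flip to black, move to (7,8). |black|=5
Step 3: on WHITE (7,8): turn R to N, flip to black, move to (6,8). |black|=6
Step 4: on WHITE (6,8): turn R to E, flip to black, move to (6,9). |black|=7
Step 5: on BLACK (6,9): turn L to N, flip to white, move to (5,9). |black|=6
Step 6: on WHITE (5,9): turn R to E, flip to black, move to (5,10). |black|=7
Step 7: on WHITE (5,10): turn R to S, flip to black, move to (6,10). |black|=8
Step 8: on BLACK (6,10): turn L to E, flip to white, move to (6,11). |black|=7
Step 9: on BLACK (6,11): turn L to N, flip to white, move to (5,11). |black|=6
Step 10: on WHITE (5,11): turn R to E, flip to black, move to (5,12). |black|=7
Step 11: on WHITE (5,12): turn R to S, flip to black, move to (6,12). |black|=8
Step 12: on WHITE (6,12): turn R to W, flip to black, move to (6,11). |black|=9
Step 13: on WHITE (6,11): turn R to N, flip to black, move to (5,11). |black|=10

Answer: WHITE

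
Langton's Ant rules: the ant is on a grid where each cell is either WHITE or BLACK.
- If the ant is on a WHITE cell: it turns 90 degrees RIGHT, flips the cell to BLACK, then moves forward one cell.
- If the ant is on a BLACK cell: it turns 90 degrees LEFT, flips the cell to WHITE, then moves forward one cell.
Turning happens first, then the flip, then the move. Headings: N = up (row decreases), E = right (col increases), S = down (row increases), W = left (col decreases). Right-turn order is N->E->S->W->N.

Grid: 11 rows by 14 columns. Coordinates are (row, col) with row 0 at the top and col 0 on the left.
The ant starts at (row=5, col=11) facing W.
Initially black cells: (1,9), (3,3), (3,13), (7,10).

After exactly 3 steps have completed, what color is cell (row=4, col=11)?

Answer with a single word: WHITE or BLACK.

Answer: BLACK

Derivation:
Step 1: on WHITE (5,11): turn R to N, flip to black, move to (4,11). |black|=5
Step 2: on WHITE (4,11): turn R to E, flip to black, move to (4,12). |black|=6
Step 3: on WHITE (4,12): turn R to S, flip to black, move to (5,12). |black|=7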